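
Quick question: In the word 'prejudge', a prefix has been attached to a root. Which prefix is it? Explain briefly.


The word 'prejudge' = 'pre' (prefix) + 'judge' (root). The prefix is 'pre'.

pre


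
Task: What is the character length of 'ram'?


Spell out 'ram' and number each letter: r(1), a(2), m(3). Total: 3 letters.

3


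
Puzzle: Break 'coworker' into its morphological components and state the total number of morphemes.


Step 1: Identify prefix: 'co' (meaning: together)
Step 2: Identify root: 'work'
Step 3: Identify suffix(es): 'er'
Decomposition: co- (prefix: together) + work (root) + -er (suffix: one who)
Total morphemes: 3

3 morphemes (co- (prefix: together) + work (root) + -er (suffix: one who))


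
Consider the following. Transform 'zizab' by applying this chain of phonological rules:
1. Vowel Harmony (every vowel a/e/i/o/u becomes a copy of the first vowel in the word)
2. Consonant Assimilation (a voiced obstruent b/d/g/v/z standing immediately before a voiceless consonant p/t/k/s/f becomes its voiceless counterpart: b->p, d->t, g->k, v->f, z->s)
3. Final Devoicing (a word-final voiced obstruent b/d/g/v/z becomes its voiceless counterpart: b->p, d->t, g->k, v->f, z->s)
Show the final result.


Starting form: 'zizab'
Rule 1: Vowel Harmony: all vowels become 'i' (matching first vowel). 'zizab' -> 'zizib'
Rule 2: Consonant Assimilation: no voiced obstruent (b/d/g/v/z) stands immediately before a voiceless consonant (p/t/k/s/f). No change.
Rule 3: Final Devoicing: word-final voiced obstruent 'b' becomes voiceless 'p'. 'zizib' -> 'zizip'
Final form: 'zizip'

zizip


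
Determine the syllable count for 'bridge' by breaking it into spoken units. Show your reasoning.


Break 'bridge' into syllables: bridge -> bridge = 1 syllable

1 syllable


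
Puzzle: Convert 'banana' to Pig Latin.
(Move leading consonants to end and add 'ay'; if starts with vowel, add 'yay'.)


'banana': move consonant cluster 'b' to end and add 'ay': 'ananabay'.

ananabay


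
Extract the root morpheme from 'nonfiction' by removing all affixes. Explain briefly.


Remove prefix 'non' from 'nonfiction' to get root 'fiction'.

fiction


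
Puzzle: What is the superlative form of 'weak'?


Apply superlative formation (add -est): 'weak' -> 'weakest'.

weakest


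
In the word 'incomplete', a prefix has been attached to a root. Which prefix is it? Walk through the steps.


The word 'incomplete' = 'in' (prefix) + 'complete' (root). The prefix is 'in'.

in


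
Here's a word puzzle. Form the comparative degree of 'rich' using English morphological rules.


Apply comparative formation (add -er): 'rich' -> 'richer'.

richer


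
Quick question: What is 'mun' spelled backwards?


Reverse 'mun' character by character: 'num'.

num


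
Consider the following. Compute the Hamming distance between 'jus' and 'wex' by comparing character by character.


Alignment:
Position 1: 'j' vs 'w' = DIFFER
Position 2: 'u' vs 'e' = DIFFER
Position 3: 's' vs 'x' = DIFFER
Total differences: 3

3


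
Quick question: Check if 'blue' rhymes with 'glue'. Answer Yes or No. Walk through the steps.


Rime (stressed vowel + following sounds) of 'blue': -ue = /uː/
Rime of 'glue': -ue = /uː/
/uː/ and /uː/ are the same ending sound, so the words rhyme.

Yes


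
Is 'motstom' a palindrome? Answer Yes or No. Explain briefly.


Forward: 'motstom'
Reversed: 'motstom'
They are identical.

Yes


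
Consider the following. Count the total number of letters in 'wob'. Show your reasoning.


Spell out 'wob' and number each letter: w(1), o(2), b(3). Total: 3 letters.

3


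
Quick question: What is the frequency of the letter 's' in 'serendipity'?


Letter 's' in 'serendipity': found at position(s) 1 = 1 occurrence(s).

1


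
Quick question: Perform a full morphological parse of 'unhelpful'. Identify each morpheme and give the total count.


Step 1: Identify prefix: 'un' (meaning: not/reverse)
Step 2: Identify root: 'help'
Step 3: Identify suffix(es): 'ful'
Decomposition: un- (prefix: not/reverse) + help (root) + -ful (suffix: full of)
Total morphemes: 3

3 morphemes (un- (prefix: not/reverse) + help (root) + -ful (suffix: full of))


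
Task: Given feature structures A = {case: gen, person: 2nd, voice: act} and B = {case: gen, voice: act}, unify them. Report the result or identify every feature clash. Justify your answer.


Compare features:
case: A=gen vs B=gen -> unified: gen
person: A=2nd vs B=_ -> unified: 2nd
voice: A=act vs B=act -> unified: act
No clashes found.

Unified: {case: gen, person: 2nd, voice: act}


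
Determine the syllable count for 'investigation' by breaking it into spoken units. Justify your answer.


Break 'investigation' into syllables: in-ves-ti-ga-tion -> in | ves | ti | ga | tion = 5 syllables

5 syllables


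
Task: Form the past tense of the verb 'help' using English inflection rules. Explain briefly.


Apply rule: Add -ed. 'help' becomes 'helped'.

helped


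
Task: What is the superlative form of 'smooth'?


Apply superlative formation (add -est): 'smooth' -> 'smoothest'.

smoothest


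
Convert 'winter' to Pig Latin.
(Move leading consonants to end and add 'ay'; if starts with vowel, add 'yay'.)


'winter': move consonant cluster 'w' to end and add 'ay': 'interway'.

interway


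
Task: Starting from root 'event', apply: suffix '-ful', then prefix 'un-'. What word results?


Step 1: Add suffix '-ful' to 'event' = 'eventful'
Step 2: Add prefix 'un-' to 'eventful' = 'uneventful'

uneventful


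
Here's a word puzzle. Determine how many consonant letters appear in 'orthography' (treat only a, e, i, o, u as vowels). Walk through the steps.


Consonants in 'orthography': r, t, h, g, r, p, h, y = 8 consonants.

8


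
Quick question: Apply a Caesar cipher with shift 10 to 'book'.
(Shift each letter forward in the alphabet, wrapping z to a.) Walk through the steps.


Shift each letter by 10: b -> l, o -> y, o -> y, k -> u. Result: 'lyyu'.

lyyu


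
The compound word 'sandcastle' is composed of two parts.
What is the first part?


Split 'sandcastle' into 'sand' + 'castle'. The first part is 'sand'.

sand


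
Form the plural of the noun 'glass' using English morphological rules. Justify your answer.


Apply rule: Add -es (sibilant/fricative ending). 'glass' becomes 'glasses'.

glasses


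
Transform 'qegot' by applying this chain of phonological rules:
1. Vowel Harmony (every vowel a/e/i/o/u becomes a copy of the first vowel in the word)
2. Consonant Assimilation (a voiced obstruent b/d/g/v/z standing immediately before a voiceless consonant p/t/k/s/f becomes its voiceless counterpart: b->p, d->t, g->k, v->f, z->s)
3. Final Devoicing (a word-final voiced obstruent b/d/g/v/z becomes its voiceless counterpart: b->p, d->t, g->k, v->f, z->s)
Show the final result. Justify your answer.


Starting form: 'qegot'
Rule 1: Vowel Harmony: all vowels become 'e' (matching first vowel). 'qegot' -> 'qeget'
Rule 2: Consonant Assimilation: no voiced obstruent (b/d/g/v/z) stands immediately before a voiceless consonant (p/t/k/s/f). No change.
Rule 3: Final Devoicing: final consonant 't' is not one of the voiced obstruents b/d/g/v/z. No change.
Final form: 'qeget'

qeget


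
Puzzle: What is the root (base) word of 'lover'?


Remove suffix '-er' from 'lover' to get root 'love'.

love


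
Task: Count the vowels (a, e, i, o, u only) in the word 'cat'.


Vowels in 'cat': a = 1 vowels.

1


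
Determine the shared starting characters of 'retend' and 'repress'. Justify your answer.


Compare from the start: 2 characters match: 're'. Mismatch at position 3: 't' vs 'p'.

re


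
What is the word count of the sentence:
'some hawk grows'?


Split into words: some | hawk | grows = 3 words.

3


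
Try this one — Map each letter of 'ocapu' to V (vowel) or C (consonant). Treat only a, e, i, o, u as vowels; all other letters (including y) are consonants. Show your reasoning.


Letter mapping: o = V, c = C, a = V, p = C, u = V.

VCVCV


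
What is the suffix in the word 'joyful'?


The word 'joyful' = 'joy' (root) + '-ful' (suffix). The suffix is '-ful'.

ful


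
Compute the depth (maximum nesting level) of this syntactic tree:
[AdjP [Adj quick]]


Count bracket nesting levels:
'[' at pos 0: depth = 1
'[' at pos 6: depth = 2
Maximum depth reached: 2

2


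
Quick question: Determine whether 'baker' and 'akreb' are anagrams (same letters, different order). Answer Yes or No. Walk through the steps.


Sorted letters of 'baker': 'abekr'
Sorted letters of 'akreb': 'abekr'
They match.

Yes


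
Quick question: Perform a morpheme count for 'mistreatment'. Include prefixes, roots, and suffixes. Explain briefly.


Decomposition: mis- (prefix) + treat (root) + -ment (suffix) = 3 morpheme(s)

3 morphemes


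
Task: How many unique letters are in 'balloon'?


Unique letters in 'balloon': {a, b, l, n, o} = 5 distinct letters.

5


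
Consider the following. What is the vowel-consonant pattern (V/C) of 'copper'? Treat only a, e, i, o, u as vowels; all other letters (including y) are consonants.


Letter mapping: c = C, o = V, p = C, p = C, e = V, r = C.

CVCCVC


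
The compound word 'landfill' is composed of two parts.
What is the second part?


Split 'landfill' into 'land' + 'fill'. The second part is 'fill'.

fill


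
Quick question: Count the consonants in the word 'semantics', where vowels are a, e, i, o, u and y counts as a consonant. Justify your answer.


Consonants in 'semantics': s, m, n, t, c, s = 6 consonants.

6


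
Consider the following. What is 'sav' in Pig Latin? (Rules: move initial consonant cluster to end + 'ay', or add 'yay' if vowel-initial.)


'sav': move consonant cluster 's' to end and add 'ay': 'avsay'.

avsay


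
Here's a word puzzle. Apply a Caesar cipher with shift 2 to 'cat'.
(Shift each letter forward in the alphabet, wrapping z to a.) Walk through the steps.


Shift each letter by 2: c -> e, a -> c, t -> v. Result: 'ecv'.

ecv


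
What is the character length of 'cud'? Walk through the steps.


Spell out 'cud' and number each letter: c(1), u(2), d(3). Total: 3 letters.

3


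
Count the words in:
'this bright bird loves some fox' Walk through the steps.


Split into words: this | bright | bird | loves | some | fox = 6 words.

6


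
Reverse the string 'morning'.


Reverse 'morning' character by character: 'gninrom'.

gninrom


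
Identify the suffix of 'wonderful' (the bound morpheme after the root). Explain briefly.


The word 'wonderful' = 'wonder' (root) + '-ful' (suffix). The suffix is '-ful'.

ful


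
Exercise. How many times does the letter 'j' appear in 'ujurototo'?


Letter 'j' in 'ujurototo': found at position(s) 2 = 1 occurrence(s).

1


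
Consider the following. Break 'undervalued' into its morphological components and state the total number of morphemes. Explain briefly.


Step 1: Identify prefix: 'under' (meaning: beneath/insufficient)
Step 2: Identify root: 'value'
Step 3: Identify suffix(es): 'ed'
Decomposition: under- (prefix: beneath/insufficient) + value (root) + -ed (suffix: past)
Total morphemes: 3

3 morphemes (under- (prefix: beneath/insufficient) + value (root) + -ed (suffix: past))


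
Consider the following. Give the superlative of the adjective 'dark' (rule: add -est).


Apply superlative formation (add -est): 'dark' -> 'darkest'.

darkest


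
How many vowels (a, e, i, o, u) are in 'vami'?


Vowels in 'vami': a, i = 2 vowels.

2


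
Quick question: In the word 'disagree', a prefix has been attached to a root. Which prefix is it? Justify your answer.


The word 'disagree' = 'dis' (prefix) + 'agree' (root). The prefix is 'dis'.

dis


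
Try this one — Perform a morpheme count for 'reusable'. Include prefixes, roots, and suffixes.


Decomposition: re- (prefix) + use (root) + -able (suffix) = 3 morpheme(s)

3 morphemes


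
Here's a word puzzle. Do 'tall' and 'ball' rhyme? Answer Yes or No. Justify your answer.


Rime (stressed vowel + following sounds) of 'tall': -all = /ɔːl/
Rime of 'ball': -all = /ɔːl/
/ɔːl/ and /ɔːl/ are the same ending sound, so the words rhyme.

Yes


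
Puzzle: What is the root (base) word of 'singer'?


Remove suffix '-er' from 'singer' to get root 'sing'.

sing


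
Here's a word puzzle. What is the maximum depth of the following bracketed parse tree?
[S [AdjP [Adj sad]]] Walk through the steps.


Count bracket nesting levels:
'[' at pos 0: depth = 1
'[' at pos 3: depth = 2
'[' at pos 9: depth = 3
Maximum depth reached: 3

3


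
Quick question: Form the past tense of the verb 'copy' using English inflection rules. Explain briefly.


Apply rule: Change -y to -ied. 'copy' becomes 'copied'.

copied


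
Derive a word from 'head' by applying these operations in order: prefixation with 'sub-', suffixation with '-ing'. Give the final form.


Step 1: Add prefix 'sub-' to 'head' = 'subhead'
Step 2: Add suffix '-ing' to 'subhead' = 'subheading'

subheading


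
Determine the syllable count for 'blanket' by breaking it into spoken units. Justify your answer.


Break 'blanket' into syllables: blan-ket -> blan | ket = 2 syllables

2 syllables


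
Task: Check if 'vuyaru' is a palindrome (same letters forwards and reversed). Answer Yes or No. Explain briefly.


Forward: 'vuyaru'
Reversed: 'urayuv'
They differ.

No


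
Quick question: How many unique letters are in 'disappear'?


Unique letters in 'disappear': {a, d, e, i, p, r, s} = 7 distinct letters.

7


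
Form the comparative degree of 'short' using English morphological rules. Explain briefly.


Apply comparative formation (add -er): 'short' -> 'shorter'.

shorter


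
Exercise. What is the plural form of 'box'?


Apply rule: Add -es (sibilant/fricative ending). 'box' becomes 'boxes'.

boxes


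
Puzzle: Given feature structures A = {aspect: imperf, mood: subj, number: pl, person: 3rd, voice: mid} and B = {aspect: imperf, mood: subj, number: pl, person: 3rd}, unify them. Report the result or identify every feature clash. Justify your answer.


Compare features:
aspect: A=imperf vs B=imperf -> unified: imperf
mood: A=subj vs B=subj -> unified: subj
number: A=pl vs B=pl -> unified: pl
person: A=3rd vs B=3rd -> unified: 3rd
voice: A=mid vs B=_ -> unified: mid
No clashes found.

Unified: {aspect: imperf, mood: subj, number: pl, person: 3rd, voice: mid}


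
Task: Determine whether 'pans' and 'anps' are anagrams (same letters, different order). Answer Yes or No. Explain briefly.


Sorted letters of 'pans': 'anps'
Sorted letters of 'anps': 'anps'
They match.

Yes


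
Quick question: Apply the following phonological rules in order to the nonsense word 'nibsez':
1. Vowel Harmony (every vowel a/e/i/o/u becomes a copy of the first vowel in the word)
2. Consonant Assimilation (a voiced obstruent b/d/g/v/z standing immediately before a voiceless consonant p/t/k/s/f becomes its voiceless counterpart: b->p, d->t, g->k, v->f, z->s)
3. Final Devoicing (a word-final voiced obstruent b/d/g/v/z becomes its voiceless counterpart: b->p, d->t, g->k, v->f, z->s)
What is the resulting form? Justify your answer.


Starting form: 'nibsez'
Rule 1: Vowel Harmony: all vowels become 'i' (matching first vowel). 'nibsez' -> 'nibsiz'
Rule 2: Consonant Assimilation: voiced obstruent before voiceless consonant becomes voiceless ('bs' -> 'ps'). 'nibsiz' -> 'nipsiz'
Rule 3: Final Devoicing: word-final voiced obstruent 'z' becomes voiceless 's'. 'nipsiz' -> 'nipsis'
Final form: 'nipsis'

nipsis


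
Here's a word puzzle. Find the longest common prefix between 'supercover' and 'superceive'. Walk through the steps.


Compare from the start: 6 characters match: 'superc'. Mismatch at position 7: 'o' vs 'e'.

superc


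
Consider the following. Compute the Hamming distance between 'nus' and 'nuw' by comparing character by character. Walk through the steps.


Alignment:
Position 1: 'n' vs 'n' = match
Position 2: 'u' vs 'u' = match
Position 3: 's' vs 'w' = DIFFER
Total differences: 1

1


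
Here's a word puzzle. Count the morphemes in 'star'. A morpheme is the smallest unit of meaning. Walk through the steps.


Decomposition: star (free morpheme) = 1 morpheme(s)

1 morphemes


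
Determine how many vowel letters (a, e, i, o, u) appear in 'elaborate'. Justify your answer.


Vowels in 'elaborate': e, a, o, a, e = 5 vowels.

5


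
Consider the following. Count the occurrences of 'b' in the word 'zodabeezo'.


Letter 'b' in 'zodabeezo': found at position(s) 5 = 1 occurrence(s).

1


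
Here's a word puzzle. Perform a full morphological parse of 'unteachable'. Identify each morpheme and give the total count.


Step 1: Identify prefix: 'un' (meaning: not/reverse)
Step 2: Identify root: 'teach'
Step 3: Identify suffix(es): 'able'
Decomposition: un- (prefix: not/reverse) + teach (root) + -able (suffix: capable of)
Total morphemes: 3

3 morphemes (un- (prefix: not/reverse) + teach (root) + -able (suffix: capable of))


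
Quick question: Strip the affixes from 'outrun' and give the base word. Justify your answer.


Remove prefix 'out' from 'outrun' to get root 'run'.

run


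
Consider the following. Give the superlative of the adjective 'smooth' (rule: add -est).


Apply superlative formation (add -est): 'smooth' -> 'smoothest'.

smoothest


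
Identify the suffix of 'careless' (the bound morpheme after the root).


The word 'careless' = 'care' (root) + '-less' (suffix). The suffix is '-less'.

less


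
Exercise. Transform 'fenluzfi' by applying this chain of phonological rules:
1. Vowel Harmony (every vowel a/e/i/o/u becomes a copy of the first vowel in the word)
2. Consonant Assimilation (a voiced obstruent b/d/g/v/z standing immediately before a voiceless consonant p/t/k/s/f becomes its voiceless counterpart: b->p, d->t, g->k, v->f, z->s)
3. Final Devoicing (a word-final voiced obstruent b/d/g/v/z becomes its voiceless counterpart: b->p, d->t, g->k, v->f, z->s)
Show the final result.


Starting form: 'fenluzfi'
Rule 1: Vowel Harmony: all vowels become 'e' (matching first vowel). 'fenluzfi' -> 'fenlezfe'
Rule 2: Consonant Assimilation: voiced obstruent before voiceless consonant becomes voiceless ('zf' -> 'sf'). 'fenlezfe' -> 'fenlesfe'
Rule 3: Final Devoicing: the word ends in the vowel 'e', not a consonant. No change.
Final form: 'fenlesfe'

fenlesfe


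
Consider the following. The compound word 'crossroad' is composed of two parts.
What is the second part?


Split 'crossroad' into 'cross' + 'road'. The second part is 'road'.

road


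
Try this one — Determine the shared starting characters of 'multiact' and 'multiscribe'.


Compare from the start: 5 characters match: 'multi'. Mismatch at position 6: 'a' vs 's'.

multi


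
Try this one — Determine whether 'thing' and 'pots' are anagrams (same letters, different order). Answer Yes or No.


Sorted letters of 'thing': 'ghint'
Sorted letters of 'pots': 'opst'
They do not match.

No


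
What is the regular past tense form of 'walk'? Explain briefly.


Apply rule: Add -ed. 'walk' becomes 'walked'.

walked


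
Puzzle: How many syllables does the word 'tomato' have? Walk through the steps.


Break 'tomato' into syllables: to-ma-to -> to | ma | to = 3 syllables

3 syllables


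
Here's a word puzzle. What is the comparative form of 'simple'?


Apply comparative formation (ends in e: add -r): 'simple' -> 'simpler'.

simpler


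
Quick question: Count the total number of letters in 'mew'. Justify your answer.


Spell out 'mew' and number each letter: m(1), e(2), w(3). Total: 3 letters.

3


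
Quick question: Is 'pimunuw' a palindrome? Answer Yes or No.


Forward: 'pimunuw'
Reversed: 'wunumip'
They differ.

No


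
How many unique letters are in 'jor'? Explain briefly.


Unique letters in 'jor': {j, o, r} = 3 distinct letters.

3


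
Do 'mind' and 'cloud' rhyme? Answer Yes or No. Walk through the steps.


Rime (stressed vowel + following sounds) of 'mind': -ind = /aɪnd/
Rime of 'cloud': -oud = /aʊd/
/aɪnd/ and /aʊd/ are different ending sounds, so the words do not rhyme.

No


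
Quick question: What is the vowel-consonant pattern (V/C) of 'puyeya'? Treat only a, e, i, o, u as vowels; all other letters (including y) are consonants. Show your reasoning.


Letter mapping: p = C, u = V, y = C, e = V, y = C, a = V.

CVCVCV


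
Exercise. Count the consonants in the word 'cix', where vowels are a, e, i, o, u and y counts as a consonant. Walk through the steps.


Consonants in 'cix': c, x = 2 consonants.

2


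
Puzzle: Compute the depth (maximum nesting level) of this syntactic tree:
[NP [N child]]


Count bracket nesting levels:
'[' at pos 0: depth = 1
'[' at pos 4: depth = 2
Maximum depth reached: 2

2


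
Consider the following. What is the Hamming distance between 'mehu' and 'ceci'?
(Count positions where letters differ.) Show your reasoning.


Alignment:
Position 1: 'm' vs 'c' = DIFFER
Position 2: 'e' vs 'e' = match
Position 3: 'h' vs 'c' = DIFFER
Position 4: 'u' vs 'i' = DIFFER
Total differences: 3

3


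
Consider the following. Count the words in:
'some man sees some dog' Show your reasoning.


Split into words: some | man | sees | some | dog = 5 words.

5


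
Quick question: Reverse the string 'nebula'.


Reverse 'nebula' character by character: 'aluben'.

aluben


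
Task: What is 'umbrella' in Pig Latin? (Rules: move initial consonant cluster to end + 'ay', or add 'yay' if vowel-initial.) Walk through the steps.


'umbrella' starts with a vowel, so add 'yay': 'umbrellayay'.

umbrellayay


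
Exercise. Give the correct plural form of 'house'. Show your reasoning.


Apply rule: Add -s. 'house' becomes 'houses'.

houses


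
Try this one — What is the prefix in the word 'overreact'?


The word 'overreact' = 'over' (prefix) + 'react' (root). The prefix is 'over'.

over


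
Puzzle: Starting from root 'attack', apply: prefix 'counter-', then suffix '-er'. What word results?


Step 1: Add prefix 'counter-' to 'attack' = 'counterattack'
Step 2: Add suffix '-er' to 'counterattack' = 'counterattacker'

counterattacker


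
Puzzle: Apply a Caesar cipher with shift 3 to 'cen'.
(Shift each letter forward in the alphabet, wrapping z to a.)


Shift each letter by 3: c -> f, e -> h, n -> q. Result: 'fhq'.

fhq


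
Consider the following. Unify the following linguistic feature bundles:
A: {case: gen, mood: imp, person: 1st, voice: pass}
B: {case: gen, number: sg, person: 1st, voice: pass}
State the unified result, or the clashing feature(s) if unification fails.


Compare features:
case: A=gen vs B=gen -> unified: gen
mood: A=imp vs B=_ -> unified: imp
number: A=_ vs B=sg -> unified: sg
person: A=1st vs B=1st -> unified: 1st
voice: A=pass vs B=pass -> unified: pass
No clashes found.

Unified: {case: gen, mood: imp, number: sg, person: 1st, voice: pass}


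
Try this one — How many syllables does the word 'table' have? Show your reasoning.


Break 'table' into syllables: ta-ble -> ta | ble = 2 syllables

2 syllables


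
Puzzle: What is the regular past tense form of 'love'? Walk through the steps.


Apply rule: Add -d (word ends in -e). 'love' becomes 'loved'.

loved


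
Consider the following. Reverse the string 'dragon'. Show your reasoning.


Reverse 'dragon' character by character: 'nogard'.

nogard


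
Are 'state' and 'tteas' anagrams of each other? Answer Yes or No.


Sorted letters of 'state': 'aestt'
Sorted letters of 'tteas': 'aestt'
They match.

Yes


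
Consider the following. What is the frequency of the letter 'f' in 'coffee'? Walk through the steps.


Letter 'f' in 'coffee': found at position(s) 3, 4 = 2 occurrence(s).

2


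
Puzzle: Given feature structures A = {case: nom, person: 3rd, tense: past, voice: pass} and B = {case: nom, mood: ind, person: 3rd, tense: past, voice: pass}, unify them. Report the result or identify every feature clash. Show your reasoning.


Compare features:
case: A=nom vs B=nom -> unified: nom
mood: A=_ vs B=ind -> unified: ind
person: A=3rd vs B=3rd -> unified: 3rd
tense: A=past vs B=past -> unified: past
voice: A=pass vs B=pass -> unified: pass
No clashes found.

Unified: {case: nom, mood: ind, person: 3rd, tense: past, voice: pass}


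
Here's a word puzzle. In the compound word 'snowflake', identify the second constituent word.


Split 'snowflake' into 'snow' + 'flake'. The second part is 'flake'.

flake


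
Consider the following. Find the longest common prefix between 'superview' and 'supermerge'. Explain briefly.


Compare from the start: 5 characters match: 'super'. Mismatch at position 6: 'v' vs 'm'.

super


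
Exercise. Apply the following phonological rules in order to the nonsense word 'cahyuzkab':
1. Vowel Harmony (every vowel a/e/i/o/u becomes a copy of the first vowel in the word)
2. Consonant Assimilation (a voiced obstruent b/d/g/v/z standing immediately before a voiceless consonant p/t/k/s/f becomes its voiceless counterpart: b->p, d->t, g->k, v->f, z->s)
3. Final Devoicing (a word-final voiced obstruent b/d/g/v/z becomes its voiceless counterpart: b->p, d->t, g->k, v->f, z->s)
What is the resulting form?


Starting form: 'cahyuzkab'
Rule 1: Vowel Harmony: all vowels become 'a' (matching first vowel). 'cahyuzkab' -> 'cahyazkab'
Rule 2: Consonant Assimilation: voiced obstruent before voiceless consonant becomes voiceless ('zk' -> 'sk'). 'cahyazkab' -> 'cahyaskab'
Rule 3: Final Devoicing: word-final voiced obstruent 'b' becomes voiceless 'p'. 'cahyaskab' -> 'cahyaskap'
Final form: 'cahyaskap'

cahyaskap


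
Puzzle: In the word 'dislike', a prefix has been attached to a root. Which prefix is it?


The word 'dislike' = 'dis' (prefix) + 'like' (root). The prefix is 'dis'.

dis


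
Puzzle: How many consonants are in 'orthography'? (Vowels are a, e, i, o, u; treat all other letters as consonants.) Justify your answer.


Consonants in 'orthography': r, t, h, g, r, p, h, y = 8 consonants.

8


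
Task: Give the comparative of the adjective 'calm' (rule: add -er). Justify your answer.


Apply comparative formation (add -er): 'calm' -> 'calmer'.

calmer


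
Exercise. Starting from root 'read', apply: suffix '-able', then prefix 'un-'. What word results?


Step 1: Add suffix '-able' to 'read' = 'readable'
Step 2: Add prefix 'un-' to 'readable' = 'unreadable'

unreadable


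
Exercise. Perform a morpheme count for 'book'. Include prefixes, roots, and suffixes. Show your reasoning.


Decomposition: book (free morpheme) = 1 morpheme(s)

1 morphemes


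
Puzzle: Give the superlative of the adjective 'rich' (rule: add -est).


Apply superlative formation (add -est): 'rich' -> 'richest'.

richest


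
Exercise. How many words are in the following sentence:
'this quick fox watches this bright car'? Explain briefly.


Split into words: this | quick | fox | watches | this | bright | car = 7 words.

7


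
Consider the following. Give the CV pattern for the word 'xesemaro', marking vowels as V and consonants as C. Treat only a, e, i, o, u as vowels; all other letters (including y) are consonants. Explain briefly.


Letter mapping: x = C, e = V, s = C, e = V, m = C, a = V, r = C, o = V.

CVCVCVCV


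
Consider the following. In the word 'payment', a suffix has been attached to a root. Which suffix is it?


The word 'payment' = 'pay' (root) + '-ment' (suffix). The suffix is '-ment'.

ment


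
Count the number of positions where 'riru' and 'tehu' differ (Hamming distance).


Alignment:
Position 1: 'r' vs 't' = DIFFER
Position 2: 'i' vs 'e' = DIFFER
Position 3: 'r' vs 'h' = DIFFER
Position 4: 'u' vs 'u' = match
Total differences: 3

3


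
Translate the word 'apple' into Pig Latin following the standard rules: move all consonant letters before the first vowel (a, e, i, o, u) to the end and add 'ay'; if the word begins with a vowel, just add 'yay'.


'apple' starts with a vowel, so add 'yay': 'appleyay'.

appleyay


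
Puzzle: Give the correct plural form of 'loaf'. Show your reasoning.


Apply rule: Change -f to -ves. 'loaf' becomes 'loaves'.

loaves


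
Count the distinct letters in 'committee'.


Unique letters in 'committee': {c, e, i, m, o, t} = 6 distinct letters.

6


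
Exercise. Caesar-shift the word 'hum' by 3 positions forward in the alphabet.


Shift each letter by 3: h -> k, u -> x, m -> p. Result: 'kxp'.

kxp


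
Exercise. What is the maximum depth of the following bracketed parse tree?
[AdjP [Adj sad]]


Count bracket nesting levels:
'[' at pos 0: depth = 1
'[' at pos 6: depth = 2
Maximum depth reached: 2

2


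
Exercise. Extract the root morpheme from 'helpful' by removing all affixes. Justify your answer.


Remove suffix '-ful' from 'helpful' to get root 'help'.

help


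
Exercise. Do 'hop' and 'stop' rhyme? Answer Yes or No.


Rime (stressed vowel + following sounds) of 'hop': -op = /ɒp/
Rime of 'stop': -op = /ɒp/
/ɒp/ and /ɒp/ are the same ending sound, so the words rhyme.

Yes


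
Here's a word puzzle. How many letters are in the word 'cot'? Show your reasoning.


Spell out 'cot' and number each letter: c(1), o(2), t(3). Total: 3 letters.

3


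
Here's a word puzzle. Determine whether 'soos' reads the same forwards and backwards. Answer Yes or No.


Forward: 'soos'
Reversed: 'soos'
They are identical.

Yes


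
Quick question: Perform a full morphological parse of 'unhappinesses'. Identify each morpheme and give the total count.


Step 1: Identify prefix: 'un' (meaning: not/reverse)
Step 2: Identify root: 'happy'
Step 3: Identify suffix(es): 'ness, es'
Decomposition: un- (prefix: not/reverse) + happy (root) + -ness (suffix: state of) + -es (plural)
Total morphemes: 4

4 morphemes (un- (prefix: not/reverse) + happy (root) + -ness (suffix: state of) + -es (plural))


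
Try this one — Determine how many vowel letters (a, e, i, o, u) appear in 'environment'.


Vowels in 'environment': e, i, o, e = 4 vowels.

4


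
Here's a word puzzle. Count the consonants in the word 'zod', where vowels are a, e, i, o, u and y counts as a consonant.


Consonants in 'zod': z, d = 2 consonants.

2


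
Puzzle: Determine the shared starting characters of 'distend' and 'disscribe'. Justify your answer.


Compare from the start: 3 characters match: 'dis'. Mismatch at position 4: 't' vs 's'.

dis


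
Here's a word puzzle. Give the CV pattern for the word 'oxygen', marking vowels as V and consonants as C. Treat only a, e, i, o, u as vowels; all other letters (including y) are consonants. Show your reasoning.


Letter mapping: o = V, x = C, y = C, g = C, e = V, n = C.

VCCCVC


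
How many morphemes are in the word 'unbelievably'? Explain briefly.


Decomposition: un- (prefix) + believe (root) + -able (suffix) + -ly (suffix) = 4 morpheme(s)

4 morphemes


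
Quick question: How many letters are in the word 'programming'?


Spell out 'programming' and number each letter: p(1), r(2), o(3), g(4), r(5), a(6), m(7), m(8), i(9), n(10), g(11). Total: 11 letters.

11


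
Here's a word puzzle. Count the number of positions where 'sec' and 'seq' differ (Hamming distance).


Alignment:
Position 1: 's' vs 's' = match
Position 2: 'e' vs 'e' = match
Position 3: 'c' vs 'q' = DIFFER
Total differences: 1

1


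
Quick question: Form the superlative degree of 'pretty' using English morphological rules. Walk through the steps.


Apply superlative formation (consonant + y: change y to i, add -est): 'pretty' -> 'prettiest'.

prettiest


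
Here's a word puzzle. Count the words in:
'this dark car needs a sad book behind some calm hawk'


Split into words: this | dark | car | needs | a | sad | book | behind | some | calm | hawk = 11 words.

11


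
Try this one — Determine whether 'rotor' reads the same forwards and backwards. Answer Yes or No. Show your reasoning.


Forward: 'rotor'
Reversed: 'rotor'
They are identical.

Yes


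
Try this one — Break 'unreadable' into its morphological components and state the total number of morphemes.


Step 1: Identify prefix: 'un' (meaning: not/reverse)
Step 2: Identify root: 'read'
Step 3: Identify suffix(es): 'able'
Decomposition: un- (prefix: not/reverse) + read (root) + -able (suffix: capable of)
Total morphemes: 3

3 morphemes (un- (prefix: not/reverse) + read (root) + -able (suffix: capable of))


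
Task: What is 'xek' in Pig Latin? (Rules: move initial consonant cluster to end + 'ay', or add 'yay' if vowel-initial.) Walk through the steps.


'xek': move consonant cluster 'x' to end and add 'ay': 'ekxay'.

ekxay


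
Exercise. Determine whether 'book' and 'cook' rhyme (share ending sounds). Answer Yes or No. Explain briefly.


Rime (stressed vowel + following sounds) of 'book': -ook = /ʊk/
Rime of 'cook': -ook = /ʊk/
/ʊk/ and /ʊk/ are the same ending sound, so the words rhyme.

Yes


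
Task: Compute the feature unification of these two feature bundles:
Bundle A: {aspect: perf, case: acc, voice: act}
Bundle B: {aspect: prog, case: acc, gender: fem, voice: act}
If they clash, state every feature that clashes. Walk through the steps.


Compare features:
aspect: A=perf vs B=prog -> CLASH
case: A=acc vs B=acc -> unified: acc
gender: A=_ vs B=fem -> unified: fem
voice: A=act vs B=act -> unified: act
Clash detected on feature 'aspect' (perf vs prog); unification fails.

CLASH on 'aspect' (perf vs prog)


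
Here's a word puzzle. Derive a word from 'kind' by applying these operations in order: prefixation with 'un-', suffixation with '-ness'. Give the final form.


Step 1: Add prefix 'un-' to 'kind' = 'unkind'
Step 2: Add suffix '-ness' to 'unkind' = 'unkindness'

unkindness


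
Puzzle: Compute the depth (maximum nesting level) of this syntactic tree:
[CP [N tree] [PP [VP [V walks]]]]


Count bracket nesting levels:
'[' at pos 0: depth = 1
'[' at pos 4: depth = 2
'[' at pos 13: depth = 2
'[' at pos 17: depth = 3
'[' at pos 21: depth = 4
Maximum depth reached: 4

4


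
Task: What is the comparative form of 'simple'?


Apply comparative formation (ends in e: add -r): 'simple' -> 'simpler'.

simpler


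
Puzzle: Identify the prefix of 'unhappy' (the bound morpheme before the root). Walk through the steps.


The word 'unhappy' = 'un' (prefix) + 'happy' (root). The prefix is 'un'.

un


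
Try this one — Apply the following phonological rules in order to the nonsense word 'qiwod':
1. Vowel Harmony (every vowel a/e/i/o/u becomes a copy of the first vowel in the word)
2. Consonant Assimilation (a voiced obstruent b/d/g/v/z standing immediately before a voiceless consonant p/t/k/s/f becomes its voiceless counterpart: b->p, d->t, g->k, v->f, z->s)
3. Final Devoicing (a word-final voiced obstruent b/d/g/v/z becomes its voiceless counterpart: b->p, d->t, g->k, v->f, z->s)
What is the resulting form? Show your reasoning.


Starting form: 'qiwod'
Rule 1: Vowel Harmony: all vowels become 'i' (matching first vowel). 'qiwod' -> 'qiwid'
Rule 2: Consonant Assimilation: no voiced obstruent (b/d/g/v/z) stands immediately before a voiceless consonant (p/t/k/s/f). No change.
Rule 3: Final Devoicing: word-final voiced obstruent 'd' becomes voiceless 't'. 'qiwid' -> 'qiwit'
Final form: 'qiwit'

qiwit


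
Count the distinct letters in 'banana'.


Unique letters in 'banana': {a, b, n} = 3 distinct letters.

3


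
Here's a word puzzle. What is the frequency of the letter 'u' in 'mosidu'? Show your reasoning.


Letter 'u' in 'mosidu': found at position(s) 6 = 1 occurrence(s).

1


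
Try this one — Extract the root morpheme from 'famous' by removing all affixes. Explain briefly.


Remove suffix '-ous' from 'famous' to get root 'fame'.

fame


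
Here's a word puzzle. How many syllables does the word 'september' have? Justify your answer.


Break 'september' into syllables: sep-tem-ber -> sep | tem | ber = 3 syllables

3 syllables


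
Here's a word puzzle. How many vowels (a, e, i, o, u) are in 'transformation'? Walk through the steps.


Vowels in 'transformation': a, o, a, i, o = 5 vowels.

5


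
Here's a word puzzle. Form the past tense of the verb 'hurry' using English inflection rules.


Apply rule: Change -y to -ied. 'hurry' becomes 'hurried'.

hurried


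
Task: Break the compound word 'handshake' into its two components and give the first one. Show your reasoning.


Split 'handshake' into 'hand' + 'shake'. The first part is 'hand'.

hand


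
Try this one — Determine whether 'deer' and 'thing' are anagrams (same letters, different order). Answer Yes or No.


Sorted letters of 'deer': 'deer'
Sorted letters of 'thing': 'ghint'
They do not match.

No


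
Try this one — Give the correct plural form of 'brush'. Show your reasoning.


Apply rule: Add -es (sibilant/fricative ending). 'brush' becomes 'brushes'.

brushes


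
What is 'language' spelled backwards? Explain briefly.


Reverse 'language' character by character: 'egaugnal'.

egaugnal


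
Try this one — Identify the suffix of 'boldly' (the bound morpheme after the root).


The word 'boldly' = 'bold' (root) + '-ly' (suffix). The suffix is '-ly'.

ly


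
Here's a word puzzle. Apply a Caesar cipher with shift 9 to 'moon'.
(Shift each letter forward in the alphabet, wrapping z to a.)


Shift each letter by 9: m -> v, o -> x, o -> x, n -> w. Result: 'vxxw'.

vxxw


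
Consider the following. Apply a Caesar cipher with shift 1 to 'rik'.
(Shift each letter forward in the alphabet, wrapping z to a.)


Shift each letter by 1: r -> s, i -> j, k -> l. Result: 'sjl'.

sjl


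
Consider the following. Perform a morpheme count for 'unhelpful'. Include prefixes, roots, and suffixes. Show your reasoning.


Decomposition: un- (prefix) + help (root) + -ful (suffix) = 3 morpheme(s)

3 morphemes


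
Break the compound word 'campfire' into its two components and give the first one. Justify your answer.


Split 'campfire' into 'camp' + 'fire'. The first part is 'camp'.

camp


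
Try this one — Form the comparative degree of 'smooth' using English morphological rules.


Apply comparative formation (add -er): 'smooth' -> 'smoother'.

smoother


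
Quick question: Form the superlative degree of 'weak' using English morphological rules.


Apply superlative formation (add -est): 'weak' -> 'weakest'.

weakest


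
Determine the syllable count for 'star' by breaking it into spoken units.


Break 'star' into syllables: star -> star = 1 syllable

1 syllable


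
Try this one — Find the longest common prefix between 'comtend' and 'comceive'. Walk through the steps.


Compare from the start: 3 characters match: 'com'. Mismatch at position 4: 't' vs 'c'.

com


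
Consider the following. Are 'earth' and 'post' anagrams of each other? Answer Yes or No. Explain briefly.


Sorted letters of 'earth': 'aehrt'
Sorted letters of 'post': 'opst'
They do not match.

No


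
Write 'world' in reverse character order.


Reverse 'world' character by character: 'dlrow'.

dlrow


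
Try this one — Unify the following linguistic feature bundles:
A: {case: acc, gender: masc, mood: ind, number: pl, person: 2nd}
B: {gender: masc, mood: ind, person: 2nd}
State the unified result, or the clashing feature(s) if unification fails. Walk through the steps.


Compare features:
case: A=acc vs B=_ -> unified: acc
gender: A=masc vs B=masc -> unified: masc
mood: A=ind vs B=ind -> unified: ind
number: A=pl vs B=_ -> unified: pl
person: A=2nd vs B=2nd -> unified: 2nd
No clashes found.

Unified: {case: acc, gender: masc, mood: ind, number: pl, person: 2nd}
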